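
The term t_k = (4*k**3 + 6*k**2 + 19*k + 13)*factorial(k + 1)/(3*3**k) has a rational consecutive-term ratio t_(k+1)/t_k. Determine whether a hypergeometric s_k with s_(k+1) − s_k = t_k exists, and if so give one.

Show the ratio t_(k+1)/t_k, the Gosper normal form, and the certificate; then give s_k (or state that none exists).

r(k) = (4*k**4 + 26*k**3 + 79*k**2 + 128*k + 84)/(3*(4*k**3 + 6*k**2 + 19*k + 13)) after simplifying.
Gosper form: A/B · C(k+1)/C(k) with A=k/3 + 2/3, B=1, C=k**3 + 3*k**2/2 + 19*k/4 + 13/4.
Key eq: (k/3 + 2/3)·f(k+1) = (1)·f(k) + (k**3 + 3*k**2/2 + 19*k/4 + 13/4).
deg f ≤ 2 (via 1,0,3).
A polynomial solution: f(k) = 3*(4*k**2 + 2*k - 1)/4.
Get s_k = R·t_k = (4*k**2 + 2*k - 1)*factorial(k + 1)/3**k with R(k) = B(k−1)f(k)/C(k) = 3*(4*k**2 + 2*k - 1)/(4*k**3 + 6*k**2 + 19*k + 13).
Check: Δs_k = (4*k**3 + 6*k**2 + 19*k + 13)*factorial(k + 1)/(3*3**k). ✓

s_k = (4*k**2 + 2*k - 1)*factorial(k + 1)/3**k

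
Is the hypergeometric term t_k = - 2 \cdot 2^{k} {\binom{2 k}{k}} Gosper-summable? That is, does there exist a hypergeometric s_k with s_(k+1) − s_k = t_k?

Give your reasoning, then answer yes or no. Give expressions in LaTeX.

No; the degree bound rules out any f.

Ratio r(k) = 4*(2*k + 1)/(k + 1).
Gosper form: A/B · C(k+1)/C(k) with A=8*k + 4, B=k + 1, C=1.
Solve (8*k + 4)·f(k+1) − (k)·f(k) = 1.
d = -1 from the (1,1,0) case.
Negative degree bound (-1): no f exists, t_k not Gosper-summable.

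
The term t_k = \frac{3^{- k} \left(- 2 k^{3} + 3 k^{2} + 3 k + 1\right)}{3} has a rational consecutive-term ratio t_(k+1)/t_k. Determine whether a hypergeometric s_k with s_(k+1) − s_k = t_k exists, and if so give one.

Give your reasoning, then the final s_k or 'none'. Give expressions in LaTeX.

s_k = 3^{- k} k^{3}

t_(k+1)/t_k = (2*k**3 + 3*k**2 - 3*k - 5)/(3*(2*k**3 - 3*k**2 - 3*k - 1)).
Gosper form: A/B · C(k+1)/C(k) with A=1/3, B=1, C=k**3 - 3*k**2/2 - 3*k/2 - 1/2.
Set up (1/3)·f(k+1) − (1)·f(k) − (k**3 - 3*k**2/2 - 3*k/2 - 1/2) = 0.
deg f ≤ 3 (via 0,0,3).
Solve for f: f(k) = -3*k**3/2 (degree 3 ≤ 3).
R(k) = B(k−1)·f(k)/C(k) = -3*k**3/(2*k**3 - 3*k**2 - 3*k - 1); s_k = R·t_k = k**3/3**k.
Check: Δs_k = (-3*k**3 + (k + 1)**3)/(3*3**k). ✓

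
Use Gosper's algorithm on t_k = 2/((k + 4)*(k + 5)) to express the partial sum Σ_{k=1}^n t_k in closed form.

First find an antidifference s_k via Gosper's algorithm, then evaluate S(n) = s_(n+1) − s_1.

S(n) = 2*n/(5*(n + 5))

Ratio r(k) = (k + 4)/(k + 6).
Factor: A=k + 4; B=k + 6; C=1.
Set up (k + 4)·f(k+1) − (k + 5)·f(k) − (1) = 0.
Bound: deg f ≤ 1.
Solving with deg f ≤ 1: f(k) = k/4.
Then R = B(k−1)f/C = k*(k + 5)/4, so s_k = R(k)·t_k = k/(2*(k + 4)).
Check: Δs_k = 2/(k**2 + 9*k + 20). ✓
Σ_(k=1)^n t_k = s_(n+1) − s_(1) = ((n + 1)/(2*(n + 5))) − (1/10), i.e. 2*n/(5*(n + 5)).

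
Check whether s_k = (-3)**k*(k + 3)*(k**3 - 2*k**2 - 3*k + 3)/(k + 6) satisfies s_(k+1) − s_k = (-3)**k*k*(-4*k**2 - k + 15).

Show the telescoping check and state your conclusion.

s_(k+1) = (-3)**(k + 1)*(k**4 + 5*k**3 - 17*k - 4)/(k + 7)
s_(k+1) − s_k = (-3)**k*(-4*k**5 - 41*k**4 - 88*k**3 + 120*k**2 + 351*k + 9)/(k**2 + 13*k + 42)
(s_(k+1) − s_k) − t_k = (-3)**(k + 1)*(-4*k**4 - 26*k**3 + 11*k**2 + 93*k - 3)/(k**2 + 13*k + 42)

Invalid: residual (-3)**(k + 1)*(-4*k**4 - 26*k**3 + 11*k**2 + 93*k - 3)/(k**2 + 13*k + 42) ≠ 0.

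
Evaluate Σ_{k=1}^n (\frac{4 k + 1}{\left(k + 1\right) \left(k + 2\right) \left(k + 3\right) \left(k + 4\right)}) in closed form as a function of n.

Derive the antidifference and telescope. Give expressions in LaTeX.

S(n) = \frac{n \left(n^{2} + 9 n + 10\right)}{8 \left(n^{3} + 9 n^{2} + 26 n + 24\right)}

Ratio r(k) = (k + 1)*(4*k + 5)/((k + 5)*(4*k + 1)).
A = k + 1, B = k + 5, C = k + 1/4.
Solve (k + 1)·f(k+1) − (k + 4)·f(k) = k + 1/4.
Degrees (1,1,1) ⇒ d ≤ 3.
Match coefficients ⇒ f(k) = k*(k**2 + 6*k - 1)/24.
Then R = B(k−1)f/C = k*(k + 4)*(k**2 + 6*k - 1)/(6*(4*k + 1)), so s_k = R(k)·t_k = k*(k**2 + 6*k - 1)/(6*(k + 1)*(k + 2)*(k + 3)).
Check: Δs_k = (4*k + 1)/(k**4 + 10*k**3 + 35*k**2 + 50*k + 24). ✓
Evaluate: s_(n+1) = (n**3 + 9*n**2 + 14*n + 6)/(6*(n**3 + 9*n**2 + 26*n + 24)); subtract s_(1) = 1/24 ⇒ S(n) = n*(n**2 + 9*n + 10)/(8*(n**3 + 9*n**2 + 26*n + 24)).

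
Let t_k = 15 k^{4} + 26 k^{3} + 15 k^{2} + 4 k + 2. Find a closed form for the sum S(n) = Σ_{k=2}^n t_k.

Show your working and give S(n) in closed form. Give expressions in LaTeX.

S(n) = 3 n^{5} + 14 n^{4} + 23 n^{3} + 16 n^{2} + 6 n - 62

Step 1: r(k) = (15*k**4 + 86*k**3 + 183*k**2 + 172*k + 62)/(15*k**4 + 26*k**3 + 15*k**2 + 4*k + 2).
Factor: A=1; B=1; C=k**4 + 26*k**3/15 + k**2 + 4*k/15 + 2/15.
Set up (1)·f(k+1) − (1)·f(k) − (k**4 + 26*k**3/15 + k**2 + 4*k/15 + 2/15) = 0.
Degrees (0,0,4) ⇒ d ≤ 5.
A polynomial solution: f(k) = k*(3*k**4 - k**3 - 3*k**2 + k + 2)/15.
R(k) = B(k−1)·f(k)/C(k) = k*(3*k**4 - k**3 - 3*k**2 + k + 2)/(15*k**4 + 26*k**3 + 15*k**2 + 4*k + 2); s_k = R·t_k = k*(3*k**4 - k**3 - 3*k**2 + k + 2).
s_(k+1) − s_k = 15*k**4 + 26*k**3 + 15*k**2 + 4*k + 2 = t_k.
s_(n+1) = 3*n**5 + 14*n**4 + 23*n**3 + 16*n**2 + 6*n + 2 and s_(2) = 64, so S(n) = 3*n**5 + 14*n**4 + 23*n**3 + 16*n**2 + 6*n - 62.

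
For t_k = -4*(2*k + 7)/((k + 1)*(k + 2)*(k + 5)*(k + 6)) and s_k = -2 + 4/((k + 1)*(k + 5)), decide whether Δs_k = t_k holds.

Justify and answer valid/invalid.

valid; difference matches t_k

s_(k+1) = -2 + 4/((k + 2)*(k + 6))
s_(k+1) − s_k = 4*(-2*k - 7)/(k**4 + 14*k**3 + 65*k**2 + 112*k + 60)
(s_(k+1) − s_k) − t_k = 0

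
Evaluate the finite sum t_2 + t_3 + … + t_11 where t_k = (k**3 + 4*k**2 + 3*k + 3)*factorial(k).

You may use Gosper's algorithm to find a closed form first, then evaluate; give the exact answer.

r(k) = (k**4 + 8*k**3 + 21*k**2 + 25*k + 11)/(k**3 + 4*k**2 + 3*k + 3) after simplifying.
Take A(k)=k + 1, B(k)=1, C(k)=k**3 + 4*k**2 + 3*k + 3.
f must satisfy (k + 1)·f(k+1) − (1)·f(k) = k**3 + 4*k**2 + 3*k + 3.
Degrees (1,0,3) ⇒ d ≤ 2.
Solve for f: f(k) = k**2 + 2*k - 2 (degree 2 ≤ 2).
So s_k = (B(k−1)f/C)·t_k = ((k**2 + 2*k - 2)/(k**3 + 4*k**2 + 3*k + 3))·t_k = (k**2 + 2*k - 2)*factorial(k).
Check: Δs_k = (k**3 + 4*k**2 + 3*k + 3)*factorial(k). ✓
Evaluate s at k=12 and k=2: 79514265600 and 12; difference 79514265588.

Σ = 79514265588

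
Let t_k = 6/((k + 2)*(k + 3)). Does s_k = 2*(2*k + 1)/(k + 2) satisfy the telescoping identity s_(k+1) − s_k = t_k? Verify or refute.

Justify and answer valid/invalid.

valid (s_(k+1) − s_k reduces to t_k)

s_(k+1) = 2*(2*k + 3)/(k + 3)
s_(k+1) − s_k = 6/(k**2 + 5*k + 6)
(s_(k+1) − s_k) − t_k = 0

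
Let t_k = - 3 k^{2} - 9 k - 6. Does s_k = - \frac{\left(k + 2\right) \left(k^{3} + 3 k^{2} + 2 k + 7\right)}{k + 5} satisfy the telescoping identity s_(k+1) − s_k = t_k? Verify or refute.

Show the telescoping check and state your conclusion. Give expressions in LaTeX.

s_(k+1) = (-k**4 - 9*k**3 - 29*k**2 - 46*k - 39)/(k + 6)
s_(k+1) − s_k = 3*(-k**4 - 12*k**3 - 44*k**2 - 63*k - 37)/(k**2 + 11*k + 30)
(s_(k+1) − s_k) − t_k = 3*(2*k**3 + 21*k**2 + 49*k + 23)/(k**2 + 11*k + 30)

Invalid: residual \frac{3 \left(2 k^{3} + 21 k^{2} + 49 k + 23\right)}{k^{2} + 11 k + 30} ≠ 0.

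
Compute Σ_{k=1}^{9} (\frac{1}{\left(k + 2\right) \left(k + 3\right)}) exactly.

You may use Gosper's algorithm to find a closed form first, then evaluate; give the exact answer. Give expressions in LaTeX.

Σ = 1/4

Ratio r(k) = (k + 2)/(k + 4).
A = k + 2, B = k + 4, C = 1.
Need (k + 2)·f(k+1) − (k + 3)·f(k) = 1.
d = 1 from the (1,1,0) case.
A polynomial solution: f(k) = k/2.
So s_k = (B(k−1)f/C)·t_k = (k*(k + 3)/2)·t_k = k/(2*(k + 2)).
Verify: 1/(k**2 + 5*k + 6) matches t_k.
Evaluate s at k=10 and k=1: 5/12 and 1/6; difference 1/4.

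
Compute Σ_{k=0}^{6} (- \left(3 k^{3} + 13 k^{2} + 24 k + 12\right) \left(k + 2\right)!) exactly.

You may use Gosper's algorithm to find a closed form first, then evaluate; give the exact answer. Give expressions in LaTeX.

t_(k+1)/t_k = (3*k**4 + 31*k**3 + 125*k**2 + 229*k + 156)/(3*k**3 + 13*k**2 + 24*k + 12).
A = k + 3, B = 1, C = k**3 + 13*k**2/3 + 8*k + 4.
f must satisfy (k + 3)·f(k+1) − (1)·f(k) = k**3 + 13*k**2/3 + 8*k + 4.
deg f ≤ 2 (via 1,0,3).
Solving with deg f ≤ 2: f(k) = k*(3*k + 1)/3.
R(k) = B(k−1)·f(k)/C(k) = k*(3*k + 1)/(3*k**3 + 13*k**2 + 24*k + 12); s_k = R·t_k = -k*(3*k + 1)*factorial(k + 2).
Check: Δs_k = -(3*k**3 + 13*k**2 + 24*k + 12)*factorial(k + 2). ✓
Sum = s_(7) − s_(0); s_(7) = -55883520, s_(0) = 0 ⇒ -55883520.

Σ = -55883520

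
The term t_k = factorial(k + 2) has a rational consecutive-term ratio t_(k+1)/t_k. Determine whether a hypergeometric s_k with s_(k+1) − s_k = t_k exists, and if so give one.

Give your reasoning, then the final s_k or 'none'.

none (Gosper's algorithm certifies no s_k)

Ratio r(k) = k + 3.
Factor: A=k + 3; B=1; C=1.
Solve (k + 3)·f(k+1) − (1)·f(k) = 1.
From deg A=1, deg B=0, deg C=0: d=-1.
Bound -1 < 0, so the key equation has no polynomial solution.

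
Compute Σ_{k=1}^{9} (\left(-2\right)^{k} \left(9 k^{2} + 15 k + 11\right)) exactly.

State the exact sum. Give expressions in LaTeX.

Σ = -318474

Ratio r(k) = 2*(-9*k**2 - 33*k - 35)/(9*k**2 + 15*k + 11).
Take A(k)=-2, B(k)=1, C(k)=k**2 + 5*k/3 + 11/9.
Key eq: (-2)·f(k+1) = (1)·f(k) + (k**2 + 5*k/3 + 11/9).
From deg A=0, deg B=0, deg C=2: d=2.
Match coefficients ⇒ f(k) = -(3*k**2 + k + 1)/9.
R(k) = B(k−1)·f(k)/C(k) = -(3*k**2 + k + 1)/(9*k**2 + 15*k + 11); s_k = R·t_k = (-2)**k*(-3*k**2 - k - 1).
Check: Δs_k = (-2)**k*(9*k**2 + 15*k + 11). ✓
Σ_(k=1)^(9) t_k = s_(10) − s_(1) = -318464 − (10) = -318474.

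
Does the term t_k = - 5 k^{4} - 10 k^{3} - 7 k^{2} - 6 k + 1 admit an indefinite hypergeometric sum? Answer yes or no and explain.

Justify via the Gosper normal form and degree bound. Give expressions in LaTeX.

r(k) = (5*k**4 + 30*k**3 + 67*k**2 + 70*k + 27)/(5*k**4 + 10*k**3 + 7*k**2 + 6*k - 1) after simplifying.
Gosper form: A/B · C(k+1)/C(k) with A=1, B=1, C=k**4 + 2*k**3 + 7*k**2/5 + 6*k/5 - 1/5.
Set up (1)·f(k+1) − (1)·f(k) − (k**4 + 2*k**3 + 7*k**2/5 + 6*k/5 - 1/5) = 0.
Degrees (0,0,4) ⇒ d ≤ 5.
Solve for f: f(k) = k*(k**4 - k**2 + 2*k - 3)/5 (degree 5 ≤ 5).
So s_k = (B(k−1)f/C)·t_k = (k*(k**4 - k**2 + 2*k - 3)/(5*k**4 + 10*k**3 + 7*k**2 + 6*k - 1))·t_k = k*(-k**4 + k**2 - 2*k + 3).
s_(k+1) − s_k = -5*k**4 - 10*k**3 - 7*k**2 - 6*k + 1 = t_k.

Yes. s_k = k \left(- k^{4} + k^{2} - 2 k + 3\right).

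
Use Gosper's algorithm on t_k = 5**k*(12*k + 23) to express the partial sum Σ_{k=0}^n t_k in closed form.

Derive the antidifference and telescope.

S(n) = 15*5**n*n + 25*5**n - 2

The ratio is 5*(12*k + 35)/(12*k + 23).
A = 5, B = 1, C = k + 23/12.
f must satisfy (5)·f(k+1) − (1)·f(k) = k + 23/12.
d = 1 from the (0,0,1) case.
Match coefficients ⇒ f(k) = (3*k + 2)/12.
So s_k = (B(k−1)f/C)·t_k = ((3*k + 2)/(12*k + 23))·t_k = 5**k*(3*k + 2).
Δs = 5**k*(12*k + 23), as required.
Telescope: S(n) = s_(n+1) − s_(0) = 5**(n + 1)*(3*n + 5) − (2) = 15*5**n*n + 25*5**n - 2.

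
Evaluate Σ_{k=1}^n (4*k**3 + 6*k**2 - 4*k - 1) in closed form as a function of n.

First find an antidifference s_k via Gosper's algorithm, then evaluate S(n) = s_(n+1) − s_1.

Step 1: r(k) = (4*k**3 + 18*k**2 + 20*k + 5)/(4*k**3 + 6*k**2 - 4*k - 1).
A = 1, B = 1, C = k**3 + 3*k**2/2 - k - 1/4.
Set up (1)·f(k+1) − (1)·f(k) − (k**3 + 3*k**2/2 - k - 1/4) = 0.
From deg A=0, deg B=0, deg C=3: d=4.
Solve for f: f(k) = k*(k**3 - 4*k + 2)/4 (degree 4 ≤ 4).
So s_k = (B(k−1)f/C)·t_k = (k*(k**3 - 4*k + 2)/(4*k**3 + 6*k**2 - 4*k - 1))·t_k = k*(k**3 - 4*k + 2).
Check: Δs_k = 4*k**3 + 6*k**2 - 4*k - 1. ✓
Evaluate: s_(n+1) = n**4 + 4*n**3 + 2*n**2 - 2*n - 1; subtract s_(1) = -1 ⇒ S(n) = n*(n**3 + 4*n**2 + 2*n - 2).

S(n) = n*(n**3 + 4*n**2 + 2*n - 2)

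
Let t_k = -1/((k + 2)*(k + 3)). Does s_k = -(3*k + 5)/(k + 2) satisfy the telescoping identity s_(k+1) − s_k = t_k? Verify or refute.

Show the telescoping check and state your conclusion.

s_(k+1) = (-3*k - 8)/(k + 3)
s_(k+1) − s_k = -1/(k**2 + 5*k + 6)
(s_(k+1) − s_k) − t_k = 0

Valid — Δs_k = t_k.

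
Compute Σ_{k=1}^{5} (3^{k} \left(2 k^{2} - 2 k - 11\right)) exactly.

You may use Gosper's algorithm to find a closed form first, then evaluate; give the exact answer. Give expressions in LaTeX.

Compute t_(k+1)/t_k: get 3*(2*k**2 + 2*k - 11)/(2*k**2 - 2*k - 11).
Factor: A=3; B=1; C=k**2 - k - 11/2.
f must satisfy (3)·f(k+1) − (1)·f(k) = k**2 - k - 11/2.
Degrees (0,0,2) ⇒ d ≤ 2.
A polynomial solution: f(k) = (k**2 - 4*k - 1)/2.
Then R = B(k−1)f/C = (k**2 - 4*k - 1)/(2*k**2 - 2*k - 11), so s_k = R(k)·t_k = 3**k*(k**2 - 4*k - 1).
s_(k+1) − s_k = 3**k*(2*k**2 - 2*k - 11) = t_k.
Σ_(k=1)^(5) t_k = s_(6) − s_(1) = 8019 − (-12) = 8031.

Σ = 8031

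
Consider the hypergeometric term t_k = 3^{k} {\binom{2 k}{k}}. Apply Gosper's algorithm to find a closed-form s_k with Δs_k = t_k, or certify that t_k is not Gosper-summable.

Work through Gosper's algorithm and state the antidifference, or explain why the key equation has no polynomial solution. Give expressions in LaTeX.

none — t_k is not Gosper-summable

The ratio is 6*(2*k + 1)/(k + 1).
Take A(k)=12*k + 6, B(k)=k + 1, C(k)=1.
Set up (12*k + 6)·f(k+1) − (k)·f(k) − (1) = 0.
Bound: deg f ≤ -1.
Negative degree bound (-1): no f exists, t_k not Gosper-summable.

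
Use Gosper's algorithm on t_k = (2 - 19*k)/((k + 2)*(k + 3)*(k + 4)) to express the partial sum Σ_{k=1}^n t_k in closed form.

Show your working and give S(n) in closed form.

Compute t_(k+1)/t_k: get (k + 2)*(19*k + 17)/((k + 5)*(19*k - 2)).
Gosper form: A/B · C(k+1)/C(k) with A=k + 2, B=k + 5, C=k - 2/19.
Need (k + 2)·f(k+1) − (k + 4)·f(k) = k - 2/19.
deg f ≤ 2 (via 1,1,1).
Match coefficients ⇒ f(k) = k*(3*k - 4)/19.
Certificate R = B(k−1)f/C = k*(k + 4)*(3*k - 4)/(19*k - 2) gives s_k = k*(4 - 3*k)/((k + 2)*(k + 3)).
Check: Δs_k = (2 - 19*k)/(k**3 + 9*k**2 + 26*k + 24). ✓
s_(n+1) = (-3*n**2 - 2*n + 1)/(n**2 + 7*n + 12) and s_(1) = 1/12, so S(n) = n*(-37*n - 31)/(12*(n**2 + 7*n + 12)).

S(n) = n*(-37*n - 31)/(12*(n**2 + 7*n + 12))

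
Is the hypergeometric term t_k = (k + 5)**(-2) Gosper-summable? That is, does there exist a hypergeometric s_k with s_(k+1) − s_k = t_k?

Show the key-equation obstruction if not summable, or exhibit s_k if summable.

No. Not Gosper-summable.

Ratio r(k) = (k + 5)**2/(k + 6)**2.
So A=k**2 + 10*k + 25 and B=k**2 + 12*k + 36, with C=1.
Key eq: (k**2 + 10*k + 25)·f(k+1) = (k**2 + 10*k + 25)·f(k) + (1).
deg f ≤ 0 (via 2,2,0).
Write f(k) = c0. Then LHS − RHS = -1, requiring -1 = 0: contradictory. No certificate.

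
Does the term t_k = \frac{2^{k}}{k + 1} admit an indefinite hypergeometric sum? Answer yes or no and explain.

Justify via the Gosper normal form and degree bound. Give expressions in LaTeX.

r(k) = 2*(k + 1)/(k + 2) after simplifying.
So A=2*k + 2 and B=k + 2, with C=1.
Need (2*k + 2)·f(k+1) − (k + 1)·f(k) = 1.
deg f ≤ -1 (via 1,1,0).
deg f ≤ -1 is impossible — no certificate.

No — t_k has no hypergeometric antidifference.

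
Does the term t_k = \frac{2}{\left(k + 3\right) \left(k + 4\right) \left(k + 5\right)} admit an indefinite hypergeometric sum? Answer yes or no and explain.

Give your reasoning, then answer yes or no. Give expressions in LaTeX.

Yes. s_k = \frac{k \left(k + 7\right)}{12 \left(k + 3\right) \left(k + 4\right)}.

The ratio is (k + 3)/(k + 6).
Take A(k)=k + 3, B(k)=k + 6, C(k)=1.
Need (k + 3)·f(k+1) − (k + 5)·f(k) = 1.
d = 2 from the (1,1,0) case.
Coefficient equations give f(k) = k*(k + 7)/24.
Get s_k = R·t_k = k*(k + 7)/(12*(k + 3)*(k + 4)) with R(k) = B(k−1)f(k)/C(k) = k*(k + 5)*(k + 7)/24.
Δs = 2/(k**3 + 12*k**2 + 47*k + 60), as required.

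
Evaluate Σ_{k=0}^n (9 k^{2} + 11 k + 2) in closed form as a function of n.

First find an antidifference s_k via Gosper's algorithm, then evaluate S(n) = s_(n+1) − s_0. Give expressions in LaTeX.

t_(k+1)/t_k = (9*k**2 + 29*k + 22)/(9*k**2 + 11*k + 2).
A = 1, B = 1, C = k**2 + 11*k/9 + 2/9.
Key eq: (1)·f(k+1) = (1)·f(k) + (k**2 + 11*k/9 + 2/9).
Degrees (0,0,2) ⇒ d ≤ 3.
Match coefficients ⇒ f(k) = k*(k + 1)*(3*k - 2)/9.
Then R = B(k−1)f/C = k*(3*k - 2)/(9*k + 2), so s_k = R(k)·t_k = k*(3*k**2 + k - 2).
s_(k+1) − s_k = 9*k**2 + 11*k + 2 = t_k.
s_(n+1) = 3*n**3 + 10*n**2 + 9*n + 2 and s_(0) = 0, so S(n) = 3*n**3 + 10*n**2 + 9*n + 2.

S(n) = 3 n^{3} + 10 n^{2} + 9 n + 2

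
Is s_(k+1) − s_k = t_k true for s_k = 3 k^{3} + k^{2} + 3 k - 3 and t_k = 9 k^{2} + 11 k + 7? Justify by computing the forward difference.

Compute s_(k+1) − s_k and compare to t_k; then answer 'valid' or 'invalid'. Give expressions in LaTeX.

s_(k+1) = 3*k + 3*(k + 1)**3 + (k + 1)**2
s_(k+1) − s_k = 9*k**2 + 11*k + 7
(s_(k+1) − s_k) − t_k = 0

valid (s_(k+1) − s_k reduces to t_k)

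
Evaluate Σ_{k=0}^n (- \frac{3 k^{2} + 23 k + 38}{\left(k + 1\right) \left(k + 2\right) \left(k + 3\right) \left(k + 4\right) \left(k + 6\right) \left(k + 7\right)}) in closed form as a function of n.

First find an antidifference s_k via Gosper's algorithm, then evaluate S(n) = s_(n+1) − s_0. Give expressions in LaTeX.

S(n) = \frac{- n^{3} - 13 n^{2} - 50 n - 38}{18 \left(n^{3} + 13 n^{2} + 50 n + 56\right)}

Ratio r(k) = (k + 1)*(k + 6)*(23*k + 3*(k + 1)**2 + 61)/((k + 5)*(k + 8)*(3*k**2 + 23*k + 38)).
So A=k + 1 and B=k + 8, with C=k**3 + 38*k**2/3 + 51*k + 190/3.
Need (k + 1)·f(k+1) − (k + 7)·f(k) = k**3 + 38*k**2/3 + 51*k + 190/3.
From deg A=1, deg B=1, deg C=3: d=6.
A polynomial solution: f(k) = k*(k + 2)*(k + 4)*(k + 5)*(k**2 + 10*k + 27)/54.
Get s_k = R·t_k = k*(-k**2 - 10*k - 27)/(18*(k**3 + 10*k**2 + 27*k + 18)) with R(k) = B(k−1)f(k)/C(k) = k*(k + 2)*(k + 4)*(k + 7)*(k**2 + 10*k + 27)/(18*(3*k**2 + 23*k + 38)).
s_(k+1) − s_k = (-3*k**2 - 23*k - 38)/(k**6 + 23*k**5 + 207*k**4 + 925*k**3 + 2144*k**2 + 2412*k + 1008) = t_k.
s_(n+1) = (-n**3 - 13*n**2 - 50*n - 38)/(18*(n**3 + 13*n**2 + 50*n + 56)) and s_(0) = 0, so S(n) = (-n**3 - 13*n**2 - 50*n - 38)/(18*(n**3 + 13*n**2 + 50*n + 56)).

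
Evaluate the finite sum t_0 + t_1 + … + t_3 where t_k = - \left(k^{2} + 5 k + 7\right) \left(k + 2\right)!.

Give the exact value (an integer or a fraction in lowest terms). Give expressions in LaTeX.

The ratio is (k + 3)*(5*k + (k + 1)**2 + 12)/(k**2 + 5*k + 7).
Normal form (A,B,C) = (k + 3, 1, k**2 + 5*k + 7).
Solve (k + 3)·f(k+1) − (1)·f(k) = k**2 + 5*k + 7.
Degrees (1,0,2) ⇒ d ≤ 1.
Match coefficients ⇒ f(k) = k + 2.
So s_k = (B(k−1)f/C)·t_k = ((k + 2)/(k**2 + 5*k + 7))·t_k = -(k + 2)*factorial(k + 2).
Verify: -(k**2 + 5*k + 7)*factorial(k + 2) matches t_k.
Telescoping: Σ = s_(4) − s_(0) = -4320 − (-4) = -4316.

Σ = -4316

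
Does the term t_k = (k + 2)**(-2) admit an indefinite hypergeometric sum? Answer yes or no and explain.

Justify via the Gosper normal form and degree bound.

Step 1: r(k) = (k + 2)**2/(k + 3)**2.
Gosper form: A/B · C(k+1)/C(k) with A=k**2 + 4*k + 4, B=k**2 + 6*k + 9, C=1.
Key eq: (k**2 + 4*k + 4)·f(k+1) = (k**2 + 4*k + 4)·f(k) + (1).
Bound: deg f ≤ 0.
Generic f = c0 gives residual -1; -1 = 0 cannot hold, so t_k is not Gosper-summable.

No; the coefficient equations for f are inconsistent.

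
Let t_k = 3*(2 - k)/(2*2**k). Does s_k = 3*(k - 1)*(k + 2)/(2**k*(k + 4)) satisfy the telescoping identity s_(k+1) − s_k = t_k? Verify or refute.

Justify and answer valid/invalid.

Invalid: residual 3*(k**2 + 4*k - 10)/(2**k*(k**2 + 9*k + 20)) ≠ 0.

s_(k+1) = 3*k*(k + 3)/(2*2**k*(k + 5))
s_(k+1) − s_k = 3*(-k**3 - 5*k**2 + 6*k + 20)/(2*2**k*(k**2 + 9*k + 20))
(s_(k+1) − s_k) − t_k = 3*(k**2 + 4*k - 10)/(2**k*(k**2 + 9*k + 20))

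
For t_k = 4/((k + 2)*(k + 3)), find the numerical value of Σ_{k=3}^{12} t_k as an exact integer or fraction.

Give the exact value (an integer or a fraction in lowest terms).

The ratio is (k + 2)/(k + 4).
A = k + 2, B = k + 4, C = 1.
Key eq: (k + 2)·f(k+1) = (k + 3)·f(k) + (1).
Bound: deg f ≤ 1.
Solve for f: f(k) = k/2 (degree 1 ≤ 1).
R(k) = B(k−1)·f(k)/C(k) = k*(k + 3)/2; s_k = R·t_k = 2*k/(k + 2).
Δs = 4/(k**2 + 5*k + 6), as required.
Σ_(k=3)^(12) t_k = s_(13) − s_(3) = 26/15 − (6/5) = 8/15.

Σ = 8/15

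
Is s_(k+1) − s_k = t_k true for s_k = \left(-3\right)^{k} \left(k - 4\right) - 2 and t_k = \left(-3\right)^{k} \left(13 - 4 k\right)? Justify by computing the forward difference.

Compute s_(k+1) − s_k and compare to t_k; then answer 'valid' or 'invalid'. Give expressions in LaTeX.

Valid — Δs_k = t_k.

s_(k+1) = (-3)**(k + 1)*(k - 3) - 2
s_(k+1) − s_k = (-3)**k*(13 - 4*k)
(s_(k+1) − s_k) − t_k = 0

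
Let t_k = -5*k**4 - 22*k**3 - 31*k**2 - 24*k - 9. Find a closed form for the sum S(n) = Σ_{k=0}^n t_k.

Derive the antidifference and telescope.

The ratio is (5*k**4 + 42*k**3 + 127*k**2 + 172*k + 91)/(5*k**4 + 22*k**3 + 31*k**2 + 24*k + 9).
So A=1 and B=1, with C=k**4 + 22*k**3/5 + 31*k**2/5 + 24*k/5 + 9/5.
Solve (1)·f(k+1) − (1)·f(k) = k**4 + 22*k**3/5 + 31*k**2/5 + 24*k/5 + 9/5.
Bound: deg f ≤ 5.
Match coefficients ⇒ f(k) = k*(k**4 + 3*k**3 + k**2 + 2*k + 2)/5.
Then R = B(k−1)f/C = k*(k**4 + 3*k**3 + k**2 + 2*k + 2)/(5*k**4 + 22*k**3 + 31*k**2 + 24*k + 9), so s_k = R(k)·t_k = k*(-k**4 - 3*k**3 - k**2 - 2*k - 2).
Check: Δs_k = -5*k**4 - 22*k**3 - 31*k**2 - 24*k - 9. ✓
Σ_(k=0)^n t_k = s_(n+1) − s_(0) = (-n**5 - 8*n**4 - 23*n**3 - 33*n**2 - 26*n - 9) − (0), i.e. -n**5 - 8*n**4 - 23*n**3 - 33*n**2 - 26*n - 9.

S(n) = -n**5 - 8*n**4 - 23*n**3 - 33*n**2 - 26*n - 9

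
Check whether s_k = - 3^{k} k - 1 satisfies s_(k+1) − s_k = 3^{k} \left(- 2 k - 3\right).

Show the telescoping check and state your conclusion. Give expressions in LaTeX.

valid; difference matches t_k

s_(k+1) = -3*3**k*(k + 1) - 1
s_(k+1) − s_k = 3**k*(-2*k - 3)
(s_(k+1) − s_k) − t_k = 0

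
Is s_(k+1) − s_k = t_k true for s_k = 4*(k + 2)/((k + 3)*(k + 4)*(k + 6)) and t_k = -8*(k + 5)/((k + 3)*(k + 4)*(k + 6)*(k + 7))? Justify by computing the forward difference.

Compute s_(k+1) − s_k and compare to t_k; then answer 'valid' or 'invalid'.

Invalid: residual 8*(3*k + 17)/(k**5 + 25*k**4 + 245*k**3 + 1175*k**2 + 2754*k + 2520) ≠ 0.

s_(k+1) = 4*(k + 3)/((k + 4)*(k + 5)*(k + 7))
s_(k+1) − s_k = 8*(-k**2 - 7*k - 8)/(k**5 + 25*k**4 + 245*k**3 + 1175*k**2 + 2754*k + 2520)
(s_(k+1) − s_k) − t_k = 8*(3*k + 17)/(k**5 + 25*k**4 + 245*k**3 + 1175*k**2 + 2754*k + 2520)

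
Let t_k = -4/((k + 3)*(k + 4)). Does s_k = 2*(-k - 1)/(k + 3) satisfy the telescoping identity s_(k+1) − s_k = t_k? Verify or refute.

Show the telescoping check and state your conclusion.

Valid — Δs_k = t_k.

s_(k+1) = 2*(-k - 2)/(k + 4)
s_(k+1) − s_k = -4/(k**2 + 7*k + 12)
(s_(k+1) − s_k) − t_k = 0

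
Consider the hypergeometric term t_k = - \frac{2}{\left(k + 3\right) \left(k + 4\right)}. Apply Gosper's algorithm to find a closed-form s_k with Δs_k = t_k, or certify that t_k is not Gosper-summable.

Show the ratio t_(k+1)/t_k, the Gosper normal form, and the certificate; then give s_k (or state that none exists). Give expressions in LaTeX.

s_k = - \frac{2 k}{3 k + 9}

r(k) = (k + 3)/(k + 5) after simplifying.
Gosper form: A/B · C(k+1)/C(k) with A=k + 3, B=k + 5, C=1.
Key eq: (k + 3)·f(k+1) = (k + 4)·f(k) + (1).
d = 1 from the (1,1,0) case.
Solving with deg f ≤ 1: f(k) = k/3.
Certificate R = B(k−1)f/C = k*(k + 4)/3 gives s_k = -2*k/(3*k + 9).
Δs = -2/(k**2 + 7*k + 12), as required.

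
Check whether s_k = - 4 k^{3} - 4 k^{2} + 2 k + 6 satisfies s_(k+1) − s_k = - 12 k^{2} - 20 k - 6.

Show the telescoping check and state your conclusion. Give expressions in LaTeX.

s_(k+1) = 2*k*(-2*k**2 - 8*k - 9)
s_(k+1) − s_k = -12*k**2 - 20*k - 6
(s_(k+1) − s_k) − t_k = 0

Valid: the claim telescopes to t_k.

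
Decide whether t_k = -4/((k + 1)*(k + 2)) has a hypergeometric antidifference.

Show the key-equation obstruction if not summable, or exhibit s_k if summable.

Ratio r(k) = (k + 1)/(k + 3).
So A=k + 1 and B=k + 3, with C=1.
Key eq: (k + 1)·f(k+1) = (k + 2)·f(k) + (1).
Degrees (1,1,0) ⇒ d ≤ 1.
Solving with deg f ≤ 1: f(k) = k.
Then R = B(k−1)f/C = k*(k + 2), so s_k = R(k)·t_k = -4*k/(k + 1).
Verify: -4/(k**2 + 3*k + 2) matches t_k.

Yes. s_k = -4*k/(k + 1).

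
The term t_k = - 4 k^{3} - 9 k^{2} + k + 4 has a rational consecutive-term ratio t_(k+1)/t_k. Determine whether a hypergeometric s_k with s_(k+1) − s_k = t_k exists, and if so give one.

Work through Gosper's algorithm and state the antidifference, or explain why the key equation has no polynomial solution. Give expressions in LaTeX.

Step 1: r(k) = (4*k**3 + 21*k**2 + 29*k + 8)/(4*k**3 + 9*k**2 - k - 4).
So A=1 and B=1, with C=k**3 + 9*k**2/4 - k/4 - 1.
Need (1)·f(k+1) − (1)·f(k) = k**3 + 9*k**2/4 - k/4 - 1.
From deg A=0, deg B=0, deg C=3: d=4.
Coefficient equations give f(k) = k*(k**3 + k**2 - 4*k - 2)/4.
Certificate R = B(k−1)f/C = k*(k**3 + k**2 - 4*k - 2)/(4*k**3 + 9*k**2 - k - 4) gives s_k = k*(-k**3 - k**2 + 4*k + 2).
Verify: -4*k**3 - 9*k**2 + k + 4 matches t_k.

s_k = k \left(- k^{3} - k^{2} + 4 k + 2\right)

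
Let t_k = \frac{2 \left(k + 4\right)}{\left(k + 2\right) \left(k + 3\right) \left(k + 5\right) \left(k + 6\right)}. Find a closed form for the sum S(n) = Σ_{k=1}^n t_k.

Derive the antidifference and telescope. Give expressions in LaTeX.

The ratio is (k + 2)*(k + 5)**2/((k + 4)**2*(k + 7)).
Factor: A=k + 2; B=k + 7; C=k**2 + 8*k + 16.
f must satisfy (k + 2)·f(k+1) − (k + 6)·f(k) = k**2 + 8*k + 16.
d = 4 from the (1,1,2) case.
Match coefficients ⇒ f(k) = k*(k + 3)*(k + 4)*(k + 7)/20.
So s_k = (B(k−1)f/C)·t_k = (k*(k + 3)*(k + 6)*(k + 7)/(20*(k + 4)))·t_k = k*(k + 7)/(10*(k**2 + 7*k + 10)).
Check: Δs_k = 2*(k + 4)/(k**4 + 16*k**3 + 91*k**2 + 216*k + 180). ✓
Telescope: S(n) = s_(n+1) − s_(1) = (n**2 + 9*n + 8)/(10*(n**2 + 9*n + 18)) − (2/45) = n*(n + 9)/(18*(n**2 + 9*n + 18)).

S(n) = \frac{n \left(n + 9\right)}{18 \left(n^{2} + 9 n + 18\right)}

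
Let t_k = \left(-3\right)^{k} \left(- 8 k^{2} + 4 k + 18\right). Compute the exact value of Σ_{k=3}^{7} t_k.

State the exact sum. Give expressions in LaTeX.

Σ = 610254

Step 1: r(k) = 3*(-4*k**2 - 6*k + 7)/(4*k**2 - 2*k - 9).
Factor: A=-3; B=1; C=k**2 - k/2 - 9/4.
Key eq: (-3)·f(k+1) = (1)·f(k) + (k**2 - k/2 - 9/4).
d = 2 from the (0,0,2) case.
Coefficient equations give f(k) = -(2*k**2 - 4*k - 3)/8.
So s_k = (B(k−1)f/C)·t_k = (-(2*k**2 - 4*k - 3)/(2*(4*k**2 - 2*k - 9)))·t_k = (-3)**k*(2*k**2 - 4*k - 3).
s_(k+1) − s_k = (-3)**k*(-8*k**2 + 4*k + 18) = t_k.
Σ_(k=3)^(7) t_k = s_(8) − s_(3) = 610173 − (-81) = 610254.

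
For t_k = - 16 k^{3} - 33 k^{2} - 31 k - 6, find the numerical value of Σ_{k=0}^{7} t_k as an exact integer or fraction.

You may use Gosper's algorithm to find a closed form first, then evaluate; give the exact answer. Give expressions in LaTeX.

Σ = -18080

t_(k+1)/t_k = (16*k**3 + 81*k**2 + 145*k + 86)/(16*k**3 + 33*k**2 + 31*k + 6).
Take A(k)=1, B(k)=1, C(k)=k**3 + 33*k**2/16 + 31*k/16 + 3/8.
Key eq: (1)·f(k+1) = (1)·f(k) + (k**3 + 33*k**2/16 + 31*k/16 + 3/8).
Degrees (0,0,3) ⇒ d ≤ 4.
A polynomial solution: f(k) = k*(4*k**3 + 3*k**2 + 3*k - 4)/16.
So s_k = (B(k−1)f/C)·t_k = (k*(4*k**3 + 3*k**2 + 3*k - 4)/(16*k**3 + 33*k**2 + 31*k + 6))·t_k = k*(-4*k**3 - 3*k**2 - 3*k + 4).
Check: Δs_k = -16*k**3 - 33*k**2 - 31*k - 6. ✓
Evaluate s at k=8 and k=0: -18080 and 0; difference -18080.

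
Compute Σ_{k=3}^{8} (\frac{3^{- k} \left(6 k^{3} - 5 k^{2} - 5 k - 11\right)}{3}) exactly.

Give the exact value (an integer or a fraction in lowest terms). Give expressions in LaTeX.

Σ = 77806/19683

The ratio is (6*k**3 + 13*k**2 + 3*k - 15)/(3*(6*k**3 - 5*k**2 - 5*k - 11)).
Gosper form: A/B · C(k+1)/C(k) with A=1/3, B=1, C=k**3 - 5*k**2/6 - 5*k/6 - 11/6.
f must satisfy (1/3)·f(k+1) − (1)·f(k) = k**3 - 5*k**2/6 - 5*k/6 - 11/6.
d = 3 from the (0,0,3) case.
Match coefficients ⇒ f(k) = -(3*k**3 + 2*k**2 + 4*k - 1)/2.
So s_k = (B(k−1)f/C)·t_k = (-3*(3*k**3 + 2*k**2 + 4*k - 1)/((6*k - 11)*(k**2 + k + 1)))·t_k = (-3*k**3 - 2*k**2 - 4*k + 1)/3**k.
Check: Δs_k = (6*k**3 - 5*k**2 - 5*k - 11)/(3*3**k). ✓
Evaluate s at k=9 and k=3: -2384/19683 and -110/27; difference 77806/19683.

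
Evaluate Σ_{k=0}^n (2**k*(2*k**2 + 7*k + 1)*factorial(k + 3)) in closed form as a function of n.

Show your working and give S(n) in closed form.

Ratio r(k) = 2*(2*k**3 + 19*k**2 + 54*k + 40)/(2*k**2 + 7*k + 1).
Normal form (A,B,C) = (2*k + 8, 1, k**2 + 7*k/2 + 1/2).
Solve (2*k + 8)·f(k+1) − (1)·f(k) = k**2 + 7*k/2 + 1/2.
Degrees (1,0,2) ⇒ d ≤ 1.
Match coefficients ⇒ f(k) = (k - 1)/2.
So s_k = (B(k−1)f/C)·t_k = ((k - 1)/(2*k**2 + 7*k + 1))·t_k = 2**k*(k - 1)*factorial(k + 3).
s_(k+1) − s_k = 2**k*(2*k**2 + 7*k + 1)*factorial(k + 3) = t_k.
Evaluate: s_(n+1) = 2**(n + 1)*n*factorial(n + 4); subtract s_(0) = -6 ⇒ S(n) = 2*2**n*n*factorial(n + 4) + 6.

S(n) = 2*2**n*n*factorial(n + 4) + 6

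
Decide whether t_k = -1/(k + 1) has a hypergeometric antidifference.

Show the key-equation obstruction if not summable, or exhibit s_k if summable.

No — key equation has no polynomial f.

Step 1: r(k) = (k + 1)/(k + 2).
Normal form (A,B,C) = (k + 1, k + 2, 1).
Set up (k + 1)·f(k+1) − (k + 1)·f(k) − (1) = 0.
d = 0 from the (1,1,0) case.
Write f(k) = c0. Then LHS − RHS = -1, requiring -1 = 0: contradictory. No certificate.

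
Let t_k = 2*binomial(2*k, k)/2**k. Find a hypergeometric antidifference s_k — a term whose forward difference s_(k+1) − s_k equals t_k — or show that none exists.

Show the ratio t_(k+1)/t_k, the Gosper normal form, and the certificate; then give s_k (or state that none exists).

not Gosper-summable; s_k does not exist

t_(k+1)/t_k = (2*k + 1)/(k + 1).
Take A(k)=2*k + 1, B(k)=k + 1, C(k)=1.
Set up (2*k + 1)·f(k+1) − (k)·f(k) − (1) = 0.
Degrees (1,1,0) ⇒ d ≤ -1.
Negative degree bound (-1): no f exists, t_k not Gosper-summable.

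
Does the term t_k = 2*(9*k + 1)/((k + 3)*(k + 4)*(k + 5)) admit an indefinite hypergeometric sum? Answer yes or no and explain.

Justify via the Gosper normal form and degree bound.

Ratio r(k) = (k + 3)*(9*k + 10)/((k + 6)*(9*k + 1)).
So A=k + 3 and B=k + 6, with C=k + 1/9.
Need (k + 3)·f(k+1) − (k + 5)·f(k) = k + 1/9.
Degrees (1,1,1) ⇒ d ≤ 2.
A polynomial solution: f(k) = k*(7*k - 5)/54.
Then R = B(k−1)f/C = k*(k + 5)*(7*k - 5)/(6*(9*k + 1)), so s_k = R(k)·t_k = k*(7*k - 5)/(3*(k + 3)*(k + 4)).
s_(k+1) − s_k = 2*(9*k + 1)/(k**3 + 12*k**2 + 47*k + 60) = t_k.

Yes. s_k = k*(7*k - 5)/(3*(k + 3)*(k + 4)).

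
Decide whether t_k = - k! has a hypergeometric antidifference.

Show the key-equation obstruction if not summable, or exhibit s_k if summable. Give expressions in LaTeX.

Ratio r(k) = k + 1.
A = k + 1, B = 1, C = 1.
f must satisfy (k + 1)·f(k+1) − (1)·f(k) = 1.
Degrees (1,0,0) ⇒ d ≤ -1.
Bound -1 < 0, so the key equation has no polynomial solution.

No — key equation has no polynomial f.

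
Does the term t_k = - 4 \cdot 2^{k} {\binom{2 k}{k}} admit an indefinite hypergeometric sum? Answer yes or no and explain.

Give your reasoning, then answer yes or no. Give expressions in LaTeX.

No — t_k has no hypergeometric antidifference.

t_(k+1)/t_k = 4*(2*k + 1)/(k + 1).
A = 8*k + 4, B = k + 1, C = 1.
Key eq: (8*k + 4)·f(k+1) = (k)·f(k) + (1).
Bound: deg f ≤ -1.
d = -1 < 0 ⇒ no nonzero polynomial f; not summable.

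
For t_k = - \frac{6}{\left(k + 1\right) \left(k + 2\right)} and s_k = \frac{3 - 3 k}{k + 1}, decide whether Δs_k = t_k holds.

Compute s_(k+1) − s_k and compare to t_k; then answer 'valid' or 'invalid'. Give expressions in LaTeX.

Valid: the claim telescopes to t_k.

s_(k+1) = -3*k/(k + 2)
s_(k+1) − s_k = -6/(k**2 + 3*k + 2)
(s_(k+1) − s_k) − t_k = 0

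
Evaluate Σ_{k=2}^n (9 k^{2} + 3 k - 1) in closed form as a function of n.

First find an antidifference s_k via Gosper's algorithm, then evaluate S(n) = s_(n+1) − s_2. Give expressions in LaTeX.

Compute t_(k+1)/t_k: get (9*k**2 + 21*k + 11)/(9*k**2 + 3*k - 1).
Factor: A=1; B=1; C=k**2 + k/3 - 1/9.
Set up (1)·f(k+1) − (1)·f(k) − (k**2 + k/3 - 1/9) = 0.
From deg A=0, deg B=0, deg C=2: d=3.
Coefficient equations give f(k) = k*(3*k**2 - 3*k - 1)/9.
Get s_k = R·t_k = k*(3*k**2 - 3*k - 1) with R(k) = B(k−1)f(k)/C(k) = k*(3*k**2 - 3*k - 1)/(9*k**2 + 3*k - 1).
Verify: 9*k**2 + 3*k - 1 matches t_k.
Evaluate: s_(n+1) = 3*n**3 + 6*n**2 + 2*n - 1; subtract s_(2) = 10 ⇒ S(n) = 3*n**3 + 6*n**2 + 2*n - 11.

S(n) = 3 n^{3} + 6 n^{2} + 2 n - 11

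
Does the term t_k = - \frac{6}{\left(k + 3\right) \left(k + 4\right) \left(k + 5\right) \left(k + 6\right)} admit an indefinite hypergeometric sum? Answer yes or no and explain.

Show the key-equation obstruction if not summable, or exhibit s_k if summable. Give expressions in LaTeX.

Yes. s_k = \frac{k \left(- k^{2} - 12 k - 47\right)}{30 \left(k + 3\right) \left(k + 4\right) \left(k + 5\right)}.

Ratio r(k) = (k + 3)/(k + 7).
So A=k + 3 and B=k + 7, with C=1.
Need (k + 3)·f(k+1) − (k + 6)·f(k) = 1.
From deg A=1, deg B=1, deg C=0: d=3.
Match coefficients ⇒ f(k) = k*(k**2 + 12*k + 47)/180.
So s_k = (B(k−1)f/C)·t_k = (k*(k + 6)*(k**2 + 12*k + 47)/180)·t_k = k*(-k**2 - 12*k - 47)/(30*(k + 3)*(k + 4)*(k + 5)).
Verify: -6/(k**4 + 18*k**3 + 119*k**2 + 342*k + 360) matches t_k.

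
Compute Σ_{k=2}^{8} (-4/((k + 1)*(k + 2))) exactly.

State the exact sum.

Σ = -14/15

Ratio r(k) = (k + 1)/(k + 3).
Take A(k)=k + 1, B(k)=k + 3, C(k)=1.
Need (k + 1)·f(k+1) − (k + 2)·f(k) = 1.
Degrees (1,1,0) ⇒ d ≤ 1.
Solve for f: f(k) = k (degree 1 ≤ 1).
Certificate R = B(k−1)f/C = k*(k + 2) gives s_k = -4*k/(k + 1).
Check: Δs_k = -4/(k**2 + 3*k + 2). ✓
Σ_(k=2)^(8) t_k = s_(9) − s_(2) = -18/5 − (-8/3) = -14/15.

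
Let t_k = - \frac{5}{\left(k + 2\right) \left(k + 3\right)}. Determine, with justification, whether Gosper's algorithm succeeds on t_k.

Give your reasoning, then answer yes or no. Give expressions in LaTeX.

Compute t_(k+1)/t_k: get (k + 2)/(k + 4).
Normal form (A,B,C) = (k + 2, k + 4, 1).
Set up (k + 2)·f(k+1) − (k + 3)·f(k) − (1) = 0.
Bound: deg f ≤ 1.
Solve for f: f(k) = k/2 (degree 1 ≤ 1).
Certificate R = B(k−1)f/C = k*(k + 3)/2 gives s_k = -5*k/(2*k + 4).
Δs = -5/(k**2 + 5*k + 6), as required.

Yes. s_k = - \frac{5 k}{2 k + 4}.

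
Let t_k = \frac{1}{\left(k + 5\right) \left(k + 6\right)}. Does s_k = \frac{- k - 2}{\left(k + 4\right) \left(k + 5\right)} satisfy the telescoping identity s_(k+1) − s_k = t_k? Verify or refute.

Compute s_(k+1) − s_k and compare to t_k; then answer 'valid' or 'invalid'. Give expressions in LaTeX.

s_(k+1) = (-k - 3)/((k + 5)*(k + 6))
s_(k+1) − s_k = k/(k**3 + 15*k**2 + 74*k + 120)
(s_(k+1) − s_k) − t_k = -4/(k**3 + 15*k**2 + 74*k + 120)

Invalid: residual - \frac{4}{k^{3} + 15 k^{2} + 74 k + 120} ≠ 0.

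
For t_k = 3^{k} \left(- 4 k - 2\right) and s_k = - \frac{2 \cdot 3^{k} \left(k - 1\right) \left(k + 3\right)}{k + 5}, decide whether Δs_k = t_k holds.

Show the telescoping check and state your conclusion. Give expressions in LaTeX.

Invalid: residual \frac{8 \cdot 3^{k} \left(k^{2} + 5 k + 3\right)}{k^{2} + 11 k + 30} ≠ 0.

s_(k+1) = -6*3**k*k*(k + 4)/(k + 6)
s_(k+1) − s_k = 3**k*(-4*k**3 - 38*k**2 - 102*k - 36)/(k**2 + 11*k + 30)
(s_(k+1) − s_k) − t_k = 8*3**k*(k**2 + 5*k + 3)/(k**2 + 11*k + 30)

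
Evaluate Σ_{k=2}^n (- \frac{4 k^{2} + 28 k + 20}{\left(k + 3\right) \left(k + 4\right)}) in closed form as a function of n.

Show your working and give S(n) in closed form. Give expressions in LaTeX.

t_(k+1)/t_k = (k + 3)*(7*k + (k + 1)**2 + 12)/((k + 5)*(k**2 + 7*k + 5)).
So A=k + 3 and B=k + 5, with C=k**2 + 7*k + 5.
Key eq: (k + 3)·f(k+1) = (k + 4)·f(k) + (k**2 + 7*k + 5).
Bound: deg f ≤ 2.
Match coefficients ⇒ f(k) = k*(3*k + 2)/3.
Then R = B(k−1)f/C = k*(k + 4)*(3*k + 2)/(3*(k**2 + 7*k + 5)), so s_k = R(k)·t_k = -4*k*(3*k + 2)/(3*k + 9).
s_(k+1) − s_k = 4*(-k**2 - 7*k - 5)/(k**2 + 7*k + 12) = t_k.
Telescope: S(n) = s_(n+1) − s_(2) = 4*(-3*n**2 - 8*n - 5)/(3*(n + 4)) − (-64/15) = 4*(-5*n**2 - 8*n + 13)/(5*(n + 4)).

S(n) = \frac{4 \left(- 5 n^{2} - 8 n + 13\right)}{5 \left(n + 4\right)}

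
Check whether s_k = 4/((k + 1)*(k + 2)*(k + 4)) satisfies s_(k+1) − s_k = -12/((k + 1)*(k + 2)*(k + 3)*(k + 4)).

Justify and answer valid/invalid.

s_(k+1) = 4/((k + 2)*(k + 3)*(k + 5))
s_(k+1) − s_k = 4*(-3*k - 11)/(k**5 + 15*k**4 + 85*k**3 + 225*k**2 + 274*k + 120)
(s_(k+1) − s_k) − t_k = 16/(k**5 + 15*k**4 + 85*k**3 + 225*k**2 + 274*k + 120)

Invalid: residual 16/(k**5 + 15*k**4 + 85*k**3 + 225*k**2 + 274*k + 120) ≠ 0.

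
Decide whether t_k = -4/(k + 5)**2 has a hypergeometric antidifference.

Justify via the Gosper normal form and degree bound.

The ratio is (k + 5)**2/(k + 6)**2.
Factor: A=k**2 + 10*k + 25; B=k**2 + 12*k + 36; C=1.
Need (k**2 + 10*k + 25)·f(k+1) − (k**2 + 10*k + 25)·f(k) = 1.
Degrees (2,2,0) ⇒ d ≤ 0.
f = c0 ⇒ A·f(k+1) − B(k−1)·f(k) − C = -1. The system {-1 = 0} is inconsistent; no antidifference.

No. Not Gosper-summable.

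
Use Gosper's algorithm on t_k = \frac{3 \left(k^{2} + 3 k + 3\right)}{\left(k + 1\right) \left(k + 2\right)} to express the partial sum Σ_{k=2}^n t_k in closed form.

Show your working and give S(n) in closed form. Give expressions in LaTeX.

S(n) = \frac{3 n^{2} + 4 n - 7}{n + 2}

The ratio is (k + 1)*(3*k + (k + 1)**2 + 6)/((k + 3)*(k**2 + 3*k + 3)).
A = k + 1, B = k + 3, C = k**2 + 3*k + 3.
Need (k + 1)·f(k+1) − (k + 2)·f(k) = k**2 + 3*k + 3.
Degrees (1,1,2) ⇒ d ≤ 2.
A polynomial solution: f(k) = k*(k + 2).
So s_k = (B(k−1)f/C)·t_k = (k*(k + 2)**2/(k**2 + 3*k + 3))·t_k = 3*k*(k + 2)/(k + 1).
Verify: 3*(k**2 + 3*k + 3)/(k**2 + 3*k + 2) matches t_k.
Evaluate: s_(n+1) = 3*(n**2 + 4*n + 3)/(n + 2); subtract s_(2) = 8 ⇒ S(n) = (3*n**2 + 4*n - 7)/(n + 2).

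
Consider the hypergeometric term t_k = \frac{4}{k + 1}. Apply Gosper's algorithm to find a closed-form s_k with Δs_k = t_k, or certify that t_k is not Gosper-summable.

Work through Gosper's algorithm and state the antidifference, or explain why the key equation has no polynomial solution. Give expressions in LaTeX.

none (Gosper's algorithm certifies no s_k)

Compute t_(k+1)/t_k: get (k + 1)/(k + 2).
Normal form (A,B,C) = (k + 1, k + 2, 1).
Solve (k + 1)·f(k+1) − (k + 1)·f(k) = 1.
deg f ≤ 0 (via 1,1,0).
Write f(k) = c0. Then LHS − RHS = -1, requiring -1 = 0: contradictory. No certificate.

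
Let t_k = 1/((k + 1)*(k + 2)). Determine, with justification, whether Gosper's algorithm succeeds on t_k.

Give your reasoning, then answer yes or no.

r(k) = (k + 1)/(k + 3) after simplifying.
Factor: A=k + 1; B=k + 3; C=1.
Solve (k + 1)·f(k+1) − (k + 2)·f(k) = 1.
d = 1 from the (1,1,0) case.
A polynomial solution: f(k) = k.
R(k) = B(k−1)·f(k)/C(k) = k*(k + 2); s_k = R·t_k = k/(k + 1).
s_(k+1) − s_k = 1/(k**2 + 3*k + 2) = t_k.

Yes. s_k = k/(k + 1).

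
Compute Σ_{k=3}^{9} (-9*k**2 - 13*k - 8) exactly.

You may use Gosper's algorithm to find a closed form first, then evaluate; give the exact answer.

Σ = -3122

Step 1: r(k) = (9*k**2 + 31*k + 30)/(9*k**2 + 13*k + 8).
Gosper form: A/B · C(k+1)/C(k) with A=1, B=1, C=k**2 + 13*k/9 + 8/9.
Set up (1)·f(k+1) − (1)·f(k) − (k**2 + 13*k/9 + 8/9) = 0.
d = 3 from the (0,0,2) case.
Solve for f: f(k) = k*(3*k**2 + 2*k + 3)/9 (degree 3 ≤ 3).
Certificate R = B(k−1)f/C = k*(3*k**2 + 2*k + 3)/(9*k**2 + 13*k + 8) gives s_k = k*(-3*k**2 - 2*k - 3).
Δs = -9*k**2 - 13*k - 8, as required.
Sum = s_(10) − s_(3); s_(10) = -3230, s_(3) = -108 ⇒ -3122.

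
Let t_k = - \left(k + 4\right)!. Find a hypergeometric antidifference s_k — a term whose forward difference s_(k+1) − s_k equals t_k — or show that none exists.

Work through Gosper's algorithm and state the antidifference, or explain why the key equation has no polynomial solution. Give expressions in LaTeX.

not Gosper-summable; s_k does not exist

t_(k+1)/t_k = k + 5.
Gosper form: A/B · C(k+1)/C(k) with A=k + 5, B=1, C=1.
Set up (k + 5)·f(k+1) − (1)·f(k) − (1) = 0.
Bound: deg f ≤ -1.
Negative degree bound (-1): no f exists, t_k not Gosper-summable.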